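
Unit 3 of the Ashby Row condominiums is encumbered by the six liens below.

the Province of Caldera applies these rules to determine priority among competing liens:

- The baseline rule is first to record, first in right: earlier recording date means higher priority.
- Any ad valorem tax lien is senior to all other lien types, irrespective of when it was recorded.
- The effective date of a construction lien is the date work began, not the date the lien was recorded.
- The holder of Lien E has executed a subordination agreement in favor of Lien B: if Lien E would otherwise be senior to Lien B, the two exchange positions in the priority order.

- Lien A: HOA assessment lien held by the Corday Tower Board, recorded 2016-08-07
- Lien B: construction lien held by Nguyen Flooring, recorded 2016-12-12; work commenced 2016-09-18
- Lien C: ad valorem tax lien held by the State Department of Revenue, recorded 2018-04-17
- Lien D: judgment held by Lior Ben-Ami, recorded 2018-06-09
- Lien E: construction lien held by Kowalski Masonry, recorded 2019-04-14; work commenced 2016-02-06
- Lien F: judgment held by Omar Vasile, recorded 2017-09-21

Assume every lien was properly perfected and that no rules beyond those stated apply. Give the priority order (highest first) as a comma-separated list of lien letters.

C, B, A, E, F, D

First, effective dates: B's effective date is 2016-09-18, when work began; E relates back to 2016-02-06 (work commenced).
As an ad valorem tax lien, C is senior to every other lien.
Remaining liens by effective date: E (2016-02-06), A (2016-08-07), B (2016-09-18), F (2017-09-21), D (2018-06-09).
E would otherwise be senior to B, so under the subordination agreement E and B exchange positions.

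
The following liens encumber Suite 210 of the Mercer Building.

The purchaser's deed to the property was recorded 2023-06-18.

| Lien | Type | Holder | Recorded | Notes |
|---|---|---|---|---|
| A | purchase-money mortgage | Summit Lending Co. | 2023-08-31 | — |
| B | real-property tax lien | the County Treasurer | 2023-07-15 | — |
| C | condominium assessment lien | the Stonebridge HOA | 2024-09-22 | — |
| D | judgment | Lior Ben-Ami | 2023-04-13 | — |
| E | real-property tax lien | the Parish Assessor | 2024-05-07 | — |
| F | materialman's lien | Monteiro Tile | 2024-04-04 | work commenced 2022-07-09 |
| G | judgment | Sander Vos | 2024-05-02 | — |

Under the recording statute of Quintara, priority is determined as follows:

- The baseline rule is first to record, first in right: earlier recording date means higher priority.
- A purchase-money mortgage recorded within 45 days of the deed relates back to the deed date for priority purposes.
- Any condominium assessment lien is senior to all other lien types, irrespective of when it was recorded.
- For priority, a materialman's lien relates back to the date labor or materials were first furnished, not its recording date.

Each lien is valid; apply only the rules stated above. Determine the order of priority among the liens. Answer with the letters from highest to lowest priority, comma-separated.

First, effective dates: A was recorded 74 days after the deed, outside the 45-day window, so it keeps its recording date; F's effective date is 2022-07-09, when work began.
C, as a condominium assessment lien, has superpriority and ranks first.
Remaining liens by effective date: F (2022-07-09), D (2023-04-13), B (2023-07-15), A (2023-08-31), G (2024-05-02), E (2024-05-07).

C, F, D, B, A, G, E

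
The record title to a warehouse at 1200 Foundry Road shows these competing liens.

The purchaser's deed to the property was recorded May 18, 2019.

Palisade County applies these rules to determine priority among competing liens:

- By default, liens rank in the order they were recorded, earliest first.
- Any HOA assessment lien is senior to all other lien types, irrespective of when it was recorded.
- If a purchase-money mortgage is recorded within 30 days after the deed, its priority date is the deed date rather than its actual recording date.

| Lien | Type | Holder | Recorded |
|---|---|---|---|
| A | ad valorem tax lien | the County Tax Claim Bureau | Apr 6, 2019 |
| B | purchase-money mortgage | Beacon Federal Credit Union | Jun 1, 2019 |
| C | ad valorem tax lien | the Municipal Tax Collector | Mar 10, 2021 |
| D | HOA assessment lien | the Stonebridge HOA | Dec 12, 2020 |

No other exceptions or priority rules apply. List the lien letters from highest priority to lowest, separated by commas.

Effective dates after the stated exceptions: B's effective date is the deed date, May 18, 2019.
D is an HOA assessment lien and takes priority over every other lien.
Among the remaining liens, by effective date: A (Apr 6, 2019), B (May 18, 2019), C (Mar 10, 2021).

D, A, B, C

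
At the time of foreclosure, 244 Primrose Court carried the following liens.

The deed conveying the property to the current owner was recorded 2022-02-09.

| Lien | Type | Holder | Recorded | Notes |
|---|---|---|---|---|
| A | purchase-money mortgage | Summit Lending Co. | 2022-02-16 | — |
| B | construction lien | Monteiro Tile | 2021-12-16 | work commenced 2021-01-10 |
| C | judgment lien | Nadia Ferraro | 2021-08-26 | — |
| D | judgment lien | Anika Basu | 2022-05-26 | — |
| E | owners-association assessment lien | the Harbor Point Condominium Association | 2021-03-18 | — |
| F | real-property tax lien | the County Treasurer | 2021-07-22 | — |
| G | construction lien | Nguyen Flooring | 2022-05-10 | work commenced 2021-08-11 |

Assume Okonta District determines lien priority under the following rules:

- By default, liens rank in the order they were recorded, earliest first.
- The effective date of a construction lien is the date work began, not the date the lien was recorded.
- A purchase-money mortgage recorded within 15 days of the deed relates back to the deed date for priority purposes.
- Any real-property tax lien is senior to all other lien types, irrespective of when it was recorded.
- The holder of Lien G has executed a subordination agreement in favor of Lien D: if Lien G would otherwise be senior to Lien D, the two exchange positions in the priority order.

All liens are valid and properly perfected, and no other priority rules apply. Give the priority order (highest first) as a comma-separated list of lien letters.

F, B, E, D, C, A, G

First, effective dates: A relates back to the deed date 2022-02-09; B is treated as recorded 2021-01-10, the work-commencement date; G relates back to 2021-08-11 (work commenced).
F, as a real-property tax lien, has superpriority and ranks first.
Ordering the rest by effective date: B (2021-01-10), E (2021-03-18), G (2021-08-11), C (2021-08-26), A (2022-02-09), D (2022-05-26).
The subordination applies — G was senior to D — so G and D swap.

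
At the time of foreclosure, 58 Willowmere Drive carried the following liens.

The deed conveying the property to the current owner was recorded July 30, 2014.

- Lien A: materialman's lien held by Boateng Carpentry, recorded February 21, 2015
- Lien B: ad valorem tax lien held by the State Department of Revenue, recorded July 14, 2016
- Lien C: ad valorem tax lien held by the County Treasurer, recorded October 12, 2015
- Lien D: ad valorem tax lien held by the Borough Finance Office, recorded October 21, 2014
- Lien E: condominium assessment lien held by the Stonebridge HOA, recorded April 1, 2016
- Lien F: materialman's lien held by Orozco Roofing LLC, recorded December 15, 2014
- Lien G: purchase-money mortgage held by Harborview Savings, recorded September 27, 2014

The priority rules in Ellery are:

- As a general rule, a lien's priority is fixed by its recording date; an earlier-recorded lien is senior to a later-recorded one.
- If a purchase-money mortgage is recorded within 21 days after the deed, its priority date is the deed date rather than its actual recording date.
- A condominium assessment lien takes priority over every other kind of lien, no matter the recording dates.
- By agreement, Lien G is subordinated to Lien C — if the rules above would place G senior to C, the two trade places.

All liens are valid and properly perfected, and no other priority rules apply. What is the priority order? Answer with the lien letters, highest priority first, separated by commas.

E, C, D, F, A, G, B

Adjusting effective dates: G was recorded 59 days after the deed — beyond 21 days — so no relation-back applies.
E is a condominium assessment lien and takes priority over every other lien.
Ordering the rest by effective date: G (September 27, 2014), D (October 21, 2014), F (December 15, 2014), A (February 21, 2015), C (October 12, 2015), B (July 14, 2016).
G is senior to C before the subordination, so the two trade places.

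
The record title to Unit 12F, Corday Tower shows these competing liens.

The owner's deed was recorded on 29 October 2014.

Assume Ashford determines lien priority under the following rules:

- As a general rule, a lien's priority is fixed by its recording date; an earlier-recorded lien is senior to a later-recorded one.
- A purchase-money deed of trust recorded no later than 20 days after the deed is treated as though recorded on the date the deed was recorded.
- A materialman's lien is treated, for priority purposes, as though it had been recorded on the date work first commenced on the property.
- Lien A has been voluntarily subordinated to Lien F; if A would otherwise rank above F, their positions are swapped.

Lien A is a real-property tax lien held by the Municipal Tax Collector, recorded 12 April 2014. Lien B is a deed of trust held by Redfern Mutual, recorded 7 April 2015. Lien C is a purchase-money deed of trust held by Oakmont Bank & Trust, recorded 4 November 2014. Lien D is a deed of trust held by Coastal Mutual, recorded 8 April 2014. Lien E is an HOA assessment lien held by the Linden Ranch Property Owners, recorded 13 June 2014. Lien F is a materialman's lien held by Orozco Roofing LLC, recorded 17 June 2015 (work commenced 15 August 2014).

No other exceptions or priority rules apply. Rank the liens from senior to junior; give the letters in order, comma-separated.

D, F, E, A, C, B

First, effective dates: C was recorded within the 20-day window, so its effective date is the deed date 29 October 2014; F relates back to 15 August 2014 (work commenced).
By effective date: D (8 April 2014), A (12 April 2014), E (13 June 2014), F (15 August 2014), C (29 October 2014), B (7 April 2015).
Because A would otherwise rank above F, the subordination swaps them.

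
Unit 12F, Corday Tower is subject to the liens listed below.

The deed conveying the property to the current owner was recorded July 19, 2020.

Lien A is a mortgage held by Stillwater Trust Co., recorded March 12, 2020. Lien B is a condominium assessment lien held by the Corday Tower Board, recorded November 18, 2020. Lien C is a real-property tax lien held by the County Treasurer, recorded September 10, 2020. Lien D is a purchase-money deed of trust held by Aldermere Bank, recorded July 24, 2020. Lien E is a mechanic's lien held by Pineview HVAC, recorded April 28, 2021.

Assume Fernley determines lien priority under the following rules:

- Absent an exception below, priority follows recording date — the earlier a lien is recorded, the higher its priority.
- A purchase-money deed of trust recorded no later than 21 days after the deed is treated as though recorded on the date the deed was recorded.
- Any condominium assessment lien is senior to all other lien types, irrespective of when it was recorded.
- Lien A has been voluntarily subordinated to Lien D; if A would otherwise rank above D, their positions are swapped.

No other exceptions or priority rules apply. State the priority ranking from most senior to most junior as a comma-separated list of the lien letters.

B, D, A, C, E

Effective dates after the stated exceptions: D's effective date is the deed date, July 19, 2020.
B is a condominium assessment lien and takes priority over every other lien.
Among the remaining liens, by effective date: A (March 12, 2020), D (July 19, 2020), C (September 10, 2020), E (April 28, 2021).
Because A would otherwise rank above D, the subordination swaps them.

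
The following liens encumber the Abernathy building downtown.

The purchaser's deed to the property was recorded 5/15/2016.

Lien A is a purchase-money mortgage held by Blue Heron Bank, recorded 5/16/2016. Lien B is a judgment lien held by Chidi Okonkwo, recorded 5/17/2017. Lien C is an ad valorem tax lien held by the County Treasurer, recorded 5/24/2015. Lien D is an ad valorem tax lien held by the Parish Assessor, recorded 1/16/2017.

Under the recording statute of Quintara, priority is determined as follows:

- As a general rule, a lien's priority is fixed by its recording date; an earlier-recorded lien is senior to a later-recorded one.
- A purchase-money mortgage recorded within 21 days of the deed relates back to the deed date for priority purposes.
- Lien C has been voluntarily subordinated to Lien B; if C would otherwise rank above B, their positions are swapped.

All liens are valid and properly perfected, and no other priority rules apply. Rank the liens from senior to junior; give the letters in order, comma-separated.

B, A, D, C

Effective dates: A was recorded within the 21-day window, so its effective date is the deed date 5/15/2016.
Sorted by effective date: C (5/24/2015), A (5/15/2016), D (1/16/2017), B (5/17/2017).
C is senior to B before the subordination, so the two trade places.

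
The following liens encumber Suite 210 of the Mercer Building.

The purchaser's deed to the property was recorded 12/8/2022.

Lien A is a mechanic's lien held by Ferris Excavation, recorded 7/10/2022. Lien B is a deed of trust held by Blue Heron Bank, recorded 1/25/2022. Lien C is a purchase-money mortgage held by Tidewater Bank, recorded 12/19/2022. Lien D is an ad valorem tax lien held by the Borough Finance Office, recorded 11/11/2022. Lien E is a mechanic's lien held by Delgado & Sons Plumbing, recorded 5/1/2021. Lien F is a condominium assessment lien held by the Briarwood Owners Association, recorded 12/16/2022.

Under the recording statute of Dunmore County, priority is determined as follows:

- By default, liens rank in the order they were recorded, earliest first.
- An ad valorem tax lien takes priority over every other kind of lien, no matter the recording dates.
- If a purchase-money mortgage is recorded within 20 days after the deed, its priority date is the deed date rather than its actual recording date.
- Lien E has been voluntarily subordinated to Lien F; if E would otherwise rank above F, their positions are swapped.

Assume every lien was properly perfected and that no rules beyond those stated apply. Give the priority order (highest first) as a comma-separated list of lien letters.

Effective dates after the stated exceptions: C was recorded within the 20-day window, so its effective date is the deed date 12/8/2022.
As an ad valorem tax lien, D is senior to every other lien.
The other liens, earliest effective date first: E (5/1/2021), B (1/25/2022), A (7/10/2022), C (12/8/2022), F (12/16/2022).
E would otherwise be senior to F, so under the subordination agreement E and F exchange positions.

D, F, B, A, C, E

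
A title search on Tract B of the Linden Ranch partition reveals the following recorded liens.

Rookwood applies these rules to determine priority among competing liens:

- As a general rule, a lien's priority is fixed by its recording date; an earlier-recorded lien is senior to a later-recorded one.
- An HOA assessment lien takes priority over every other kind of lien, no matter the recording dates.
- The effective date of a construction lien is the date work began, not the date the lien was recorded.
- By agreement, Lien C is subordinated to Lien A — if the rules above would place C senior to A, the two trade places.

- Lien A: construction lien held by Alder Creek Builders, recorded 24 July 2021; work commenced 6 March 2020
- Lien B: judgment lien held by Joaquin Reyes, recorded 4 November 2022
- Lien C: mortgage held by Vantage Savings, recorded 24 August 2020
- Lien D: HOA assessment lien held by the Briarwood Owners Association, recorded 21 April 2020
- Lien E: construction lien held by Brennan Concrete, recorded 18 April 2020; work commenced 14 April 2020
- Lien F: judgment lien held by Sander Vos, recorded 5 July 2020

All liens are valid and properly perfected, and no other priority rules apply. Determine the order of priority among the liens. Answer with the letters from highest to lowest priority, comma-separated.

D, A, E, F, C, B

Effective dates: A's effective date is 6 March 2020, when work began; E's effective date is 14 April 2020, when work began.
D is an HOA assessment lien, so it outranks all other liens regardless of date.
The other liens, earliest effective date first: A (6 March 2020), E (14 April 2020), F (5 July 2020), C (24 August 2020), B (4 November 2022).
C is already junior to A, so the subordination agreement changes nothing.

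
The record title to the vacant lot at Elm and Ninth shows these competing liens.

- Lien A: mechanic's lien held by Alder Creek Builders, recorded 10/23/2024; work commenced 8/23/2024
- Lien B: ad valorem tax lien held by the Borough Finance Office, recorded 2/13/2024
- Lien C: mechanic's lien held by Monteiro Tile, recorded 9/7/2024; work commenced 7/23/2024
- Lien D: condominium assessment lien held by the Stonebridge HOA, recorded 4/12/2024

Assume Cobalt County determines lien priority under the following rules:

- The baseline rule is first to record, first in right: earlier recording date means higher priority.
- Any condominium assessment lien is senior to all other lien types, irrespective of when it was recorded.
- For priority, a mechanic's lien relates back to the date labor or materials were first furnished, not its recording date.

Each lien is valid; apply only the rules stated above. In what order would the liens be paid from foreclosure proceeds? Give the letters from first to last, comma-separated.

Effective dates: A is treated as recorded 8/23/2024, the work-commencement date; C's effective date is 7/23/2024, when work began.
D, as a condominium assessment lien, has superpriority and ranks first.
Ordering the rest by effective date: B (2/13/2024), C (7/23/2024), A (8/23/2024).

D, B, C, A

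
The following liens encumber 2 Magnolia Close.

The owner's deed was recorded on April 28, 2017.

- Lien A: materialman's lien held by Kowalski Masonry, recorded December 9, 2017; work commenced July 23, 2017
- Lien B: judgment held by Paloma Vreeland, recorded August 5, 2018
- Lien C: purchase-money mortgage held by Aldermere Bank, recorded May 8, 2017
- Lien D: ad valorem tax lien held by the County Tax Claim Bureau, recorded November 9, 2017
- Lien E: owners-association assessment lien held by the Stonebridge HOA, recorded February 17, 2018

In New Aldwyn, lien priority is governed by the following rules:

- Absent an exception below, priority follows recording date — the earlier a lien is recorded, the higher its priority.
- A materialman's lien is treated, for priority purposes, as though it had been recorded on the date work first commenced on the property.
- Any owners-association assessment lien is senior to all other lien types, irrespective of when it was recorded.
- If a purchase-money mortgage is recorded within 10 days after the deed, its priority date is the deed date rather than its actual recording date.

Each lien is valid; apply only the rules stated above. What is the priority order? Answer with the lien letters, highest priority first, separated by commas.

Effective dates: A's effective date is July 23, 2017, when work began; C relates back to the deed date April 28, 2017.
E is an owners-association assessment lien and takes priority over every other lien.
The other liens, earliest effective date first: C (April 28, 2017), A (July 23, 2017), D (November 9, 2017), B (August 5, 2018).

E, C, A, D, B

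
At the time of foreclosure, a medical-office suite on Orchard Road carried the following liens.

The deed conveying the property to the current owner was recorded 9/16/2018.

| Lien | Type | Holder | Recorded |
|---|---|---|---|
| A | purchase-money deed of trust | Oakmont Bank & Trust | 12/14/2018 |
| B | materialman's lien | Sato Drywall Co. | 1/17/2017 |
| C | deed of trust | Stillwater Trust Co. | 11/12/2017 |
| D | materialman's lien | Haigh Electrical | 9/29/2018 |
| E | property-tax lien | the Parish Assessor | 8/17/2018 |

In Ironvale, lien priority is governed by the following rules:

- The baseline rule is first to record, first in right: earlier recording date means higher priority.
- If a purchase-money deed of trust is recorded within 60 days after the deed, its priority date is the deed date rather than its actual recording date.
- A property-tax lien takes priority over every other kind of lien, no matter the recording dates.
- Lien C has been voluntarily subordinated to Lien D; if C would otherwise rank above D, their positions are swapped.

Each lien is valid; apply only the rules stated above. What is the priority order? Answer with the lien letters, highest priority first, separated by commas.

E, B, D, C, A

Adjusting effective dates: A missed the 60-day window (89 days after the deed), so its recording date stands.
E is a property-tax lien and takes priority over every other lien.
Among the remaining liens, by effective date: B (1/17/2017), C (11/12/2017), D (9/29/2018), A (12/14/2018).
C would otherwise be senior to D, so under the subordination agreement C and D exchange positions.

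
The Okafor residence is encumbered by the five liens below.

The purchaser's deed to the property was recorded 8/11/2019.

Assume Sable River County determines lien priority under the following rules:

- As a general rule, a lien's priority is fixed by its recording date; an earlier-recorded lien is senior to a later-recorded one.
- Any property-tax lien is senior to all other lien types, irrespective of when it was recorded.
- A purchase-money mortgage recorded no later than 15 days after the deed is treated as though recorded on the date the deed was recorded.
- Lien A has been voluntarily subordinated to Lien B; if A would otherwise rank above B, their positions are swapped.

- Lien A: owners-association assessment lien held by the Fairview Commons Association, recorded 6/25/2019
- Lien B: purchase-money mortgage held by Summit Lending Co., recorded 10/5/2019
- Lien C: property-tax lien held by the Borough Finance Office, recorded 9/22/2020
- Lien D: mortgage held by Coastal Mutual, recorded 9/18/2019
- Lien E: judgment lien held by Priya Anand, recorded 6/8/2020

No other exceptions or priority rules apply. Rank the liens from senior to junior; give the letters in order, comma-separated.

Effective dates: B was recorded 55 days after the deed, outside the 15-day window, so it keeps its recording date.
C is a property-tax lien, so it outranks all other liens regardless of date.
Remaining liens by effective date: A (6/25/2019), D (9/18/2019), B (10/5/2019), E (6/8/2020).
A is senior to B before the subordination, so the two trade places.

C, B, D, A, E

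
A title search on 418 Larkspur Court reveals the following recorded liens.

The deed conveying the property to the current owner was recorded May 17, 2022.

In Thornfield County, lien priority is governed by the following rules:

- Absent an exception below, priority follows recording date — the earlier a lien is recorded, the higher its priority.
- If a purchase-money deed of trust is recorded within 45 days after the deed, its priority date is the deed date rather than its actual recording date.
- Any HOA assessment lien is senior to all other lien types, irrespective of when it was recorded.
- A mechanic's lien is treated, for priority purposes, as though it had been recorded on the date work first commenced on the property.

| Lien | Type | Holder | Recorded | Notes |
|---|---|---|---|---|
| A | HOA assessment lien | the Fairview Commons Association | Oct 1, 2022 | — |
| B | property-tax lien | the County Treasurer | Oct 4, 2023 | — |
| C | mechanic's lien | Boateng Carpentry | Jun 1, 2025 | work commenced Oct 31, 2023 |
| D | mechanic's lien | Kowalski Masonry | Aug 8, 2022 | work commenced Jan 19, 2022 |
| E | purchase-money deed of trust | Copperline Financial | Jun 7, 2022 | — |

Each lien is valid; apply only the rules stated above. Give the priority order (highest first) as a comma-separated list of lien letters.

A, D, E, B, C

First, effective dates: C is treated as recorded Oct 31, 2023, the work-commencement date; D relates back to Jan 19, 2022 (work commenced); E was recorded within the 45-day window, so its effective date is the deed date May 17, 2022.
A, as an HOA assessment lien, has superpriority and ranks first.
Among the remaining liens, by effective date: D (Jan 19, 2022), E (May 17, 2022), B (Oct 4, 2023), C (Oct 31, 2023).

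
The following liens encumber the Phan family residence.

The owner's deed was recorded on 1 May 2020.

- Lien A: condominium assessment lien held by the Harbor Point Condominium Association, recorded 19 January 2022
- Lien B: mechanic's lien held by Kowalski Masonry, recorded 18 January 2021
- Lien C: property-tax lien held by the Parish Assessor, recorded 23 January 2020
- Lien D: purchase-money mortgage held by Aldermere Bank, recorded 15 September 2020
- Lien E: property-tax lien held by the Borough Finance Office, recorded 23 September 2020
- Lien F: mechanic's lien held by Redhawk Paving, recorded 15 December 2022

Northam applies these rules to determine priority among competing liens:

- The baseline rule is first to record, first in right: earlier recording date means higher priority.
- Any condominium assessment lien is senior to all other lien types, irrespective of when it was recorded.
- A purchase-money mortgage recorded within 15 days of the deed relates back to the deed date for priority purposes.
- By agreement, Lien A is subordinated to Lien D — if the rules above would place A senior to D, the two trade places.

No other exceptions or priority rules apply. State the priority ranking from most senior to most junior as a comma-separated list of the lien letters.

First, effective dates: D missed the 15-day window (137 days after the deed), so its recording date stands.
As a condominium assessment lien, A is senior to every other lien.
Remaining liens by effective date: C (23 January 2020), D (15 September 2020), E (23 September 2020), B (18 January 2021), F (15 December 2022).
A would otherwise be senior to D, so under the subordination agreement A and D exchange positions.

D, C, A, E, B, F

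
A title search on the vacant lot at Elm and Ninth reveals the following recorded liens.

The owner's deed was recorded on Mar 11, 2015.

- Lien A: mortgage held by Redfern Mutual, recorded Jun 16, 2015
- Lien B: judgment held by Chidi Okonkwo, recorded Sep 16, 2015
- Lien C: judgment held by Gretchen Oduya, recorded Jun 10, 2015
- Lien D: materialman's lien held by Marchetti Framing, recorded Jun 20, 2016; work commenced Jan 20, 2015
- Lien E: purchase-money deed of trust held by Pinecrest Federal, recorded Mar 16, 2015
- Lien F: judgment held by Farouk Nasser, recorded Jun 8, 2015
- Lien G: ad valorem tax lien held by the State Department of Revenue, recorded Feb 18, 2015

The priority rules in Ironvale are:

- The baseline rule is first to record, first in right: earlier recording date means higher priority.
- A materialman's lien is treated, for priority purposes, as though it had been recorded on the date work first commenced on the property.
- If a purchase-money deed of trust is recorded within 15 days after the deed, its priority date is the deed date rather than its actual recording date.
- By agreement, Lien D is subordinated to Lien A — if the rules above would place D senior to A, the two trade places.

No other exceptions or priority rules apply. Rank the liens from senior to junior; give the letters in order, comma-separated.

Effective dates: D relates back to Jan 20, 2015 (work commenced); E relates back to the deed date Mar 11, 2015.
Sorted by effective date: D (Jan 20, 2015), G (Feb 18, 2015), E (Mar 11, 2015), F (Jun 8, 2015), C (Jun 10, 2015), A (Jun 16, 2015), B (Sep 16, 2015).
D is senior to A before the subordination, so the two trade places.

A, G, E, F, C, D, B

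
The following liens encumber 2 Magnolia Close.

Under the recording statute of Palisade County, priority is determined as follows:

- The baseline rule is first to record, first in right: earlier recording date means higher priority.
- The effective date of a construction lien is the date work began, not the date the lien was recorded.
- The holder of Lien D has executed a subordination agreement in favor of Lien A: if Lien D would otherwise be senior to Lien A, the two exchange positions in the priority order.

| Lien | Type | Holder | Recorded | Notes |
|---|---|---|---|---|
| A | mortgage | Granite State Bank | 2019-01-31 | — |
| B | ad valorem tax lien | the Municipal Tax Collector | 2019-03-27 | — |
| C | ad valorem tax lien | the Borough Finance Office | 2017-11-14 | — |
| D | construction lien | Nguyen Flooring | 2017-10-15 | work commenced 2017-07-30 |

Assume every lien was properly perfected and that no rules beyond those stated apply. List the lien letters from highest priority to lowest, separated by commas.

Effective dates after the stated exceptions: D relates back to 2017-07-30 (work commenced).
Ordering by effective date: D (2017-07-30), C (2017-11-14), A (2019-01-31), B (2019-03-27).
D would otherwise be senior to A, so under the subordination agreement D and A exchange positions.

A, C, D, B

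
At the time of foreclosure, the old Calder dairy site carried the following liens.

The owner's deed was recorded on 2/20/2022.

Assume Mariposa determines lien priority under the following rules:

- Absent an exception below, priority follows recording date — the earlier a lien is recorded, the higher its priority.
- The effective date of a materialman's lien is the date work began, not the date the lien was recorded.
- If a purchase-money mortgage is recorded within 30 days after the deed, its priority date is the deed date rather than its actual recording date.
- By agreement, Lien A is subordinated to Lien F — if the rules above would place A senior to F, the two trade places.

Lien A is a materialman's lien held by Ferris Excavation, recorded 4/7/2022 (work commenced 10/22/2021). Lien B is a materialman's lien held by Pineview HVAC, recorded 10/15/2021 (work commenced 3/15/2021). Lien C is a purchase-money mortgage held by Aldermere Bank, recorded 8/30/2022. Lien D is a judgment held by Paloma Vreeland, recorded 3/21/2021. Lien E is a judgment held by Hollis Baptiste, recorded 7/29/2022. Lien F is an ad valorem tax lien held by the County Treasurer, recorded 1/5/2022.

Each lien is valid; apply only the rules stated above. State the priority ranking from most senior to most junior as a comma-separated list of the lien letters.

First, effective dates: A relates back to 10/22/2021 (work commenced); B's effective date is 3/15/2021, when work began; C missed the 30-day window (191 days after the deed), so its recording date stands.
By effective date: B (3/15/2021), D (3/21/2021), A (10/22/2021), F (1/5/2022), E (7/29/2022), C (8/30/2022).
A would otherwise be senior to F, so under the subordination agreement A and F exchange positions.

B, D, F, A, E, C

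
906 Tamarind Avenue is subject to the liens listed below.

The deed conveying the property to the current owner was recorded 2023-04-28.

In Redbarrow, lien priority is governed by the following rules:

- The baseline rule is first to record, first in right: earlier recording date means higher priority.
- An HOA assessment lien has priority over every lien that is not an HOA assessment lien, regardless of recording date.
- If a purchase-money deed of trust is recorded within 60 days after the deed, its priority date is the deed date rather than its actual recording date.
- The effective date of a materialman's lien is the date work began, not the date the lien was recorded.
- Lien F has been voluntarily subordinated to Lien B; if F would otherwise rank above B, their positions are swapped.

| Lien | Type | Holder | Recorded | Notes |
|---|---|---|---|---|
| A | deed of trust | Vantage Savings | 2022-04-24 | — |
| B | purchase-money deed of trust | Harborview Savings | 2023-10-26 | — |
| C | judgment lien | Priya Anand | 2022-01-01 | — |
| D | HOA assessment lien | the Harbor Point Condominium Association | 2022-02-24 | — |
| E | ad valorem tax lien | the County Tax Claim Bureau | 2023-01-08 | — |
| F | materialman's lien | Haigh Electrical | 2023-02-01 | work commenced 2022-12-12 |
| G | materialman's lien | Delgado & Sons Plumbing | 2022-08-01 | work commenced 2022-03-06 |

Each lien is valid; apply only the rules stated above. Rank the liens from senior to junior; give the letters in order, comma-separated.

D, C, G, A, B, E, F

Effective dates: B was recorded 181 days after the deed, outside the 60-day window, so it keeps its recording date; F's effective date is 2022-12-12, when work began; G relates back to 2022-03-06 (work commenced).
D is an HOA assessment lien and takes priority over every other lien.
Among the remaining liens, by effective date: C (2022-01-01), G (2022-03-06), A (2022-04-24), F (2022-12-12), E (2023-01-08), B (2023-10-26).
F is senior to B before the subordination, so the two trade places.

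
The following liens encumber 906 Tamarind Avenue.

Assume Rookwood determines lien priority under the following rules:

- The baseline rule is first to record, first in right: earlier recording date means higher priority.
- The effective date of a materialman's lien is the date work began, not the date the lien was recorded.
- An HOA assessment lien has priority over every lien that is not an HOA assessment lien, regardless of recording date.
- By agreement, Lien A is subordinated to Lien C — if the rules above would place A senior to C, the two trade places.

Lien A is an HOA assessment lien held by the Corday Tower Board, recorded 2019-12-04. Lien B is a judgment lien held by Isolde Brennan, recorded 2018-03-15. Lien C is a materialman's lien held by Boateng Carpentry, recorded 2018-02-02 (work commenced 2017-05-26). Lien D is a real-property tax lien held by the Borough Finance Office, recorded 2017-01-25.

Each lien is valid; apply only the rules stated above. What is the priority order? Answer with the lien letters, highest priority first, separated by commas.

Adjusting effective dates: C's effective date is 2017-05-26, when work began.
As an HOA assessment lien, A is senior to every other lien.
Among the remaining liens, by effective date: D (2017-01-25), C (2017-05-26), B (2018-03-15).
Because A would otherwise rank above C, the subordination swaps them.

C, D, A, B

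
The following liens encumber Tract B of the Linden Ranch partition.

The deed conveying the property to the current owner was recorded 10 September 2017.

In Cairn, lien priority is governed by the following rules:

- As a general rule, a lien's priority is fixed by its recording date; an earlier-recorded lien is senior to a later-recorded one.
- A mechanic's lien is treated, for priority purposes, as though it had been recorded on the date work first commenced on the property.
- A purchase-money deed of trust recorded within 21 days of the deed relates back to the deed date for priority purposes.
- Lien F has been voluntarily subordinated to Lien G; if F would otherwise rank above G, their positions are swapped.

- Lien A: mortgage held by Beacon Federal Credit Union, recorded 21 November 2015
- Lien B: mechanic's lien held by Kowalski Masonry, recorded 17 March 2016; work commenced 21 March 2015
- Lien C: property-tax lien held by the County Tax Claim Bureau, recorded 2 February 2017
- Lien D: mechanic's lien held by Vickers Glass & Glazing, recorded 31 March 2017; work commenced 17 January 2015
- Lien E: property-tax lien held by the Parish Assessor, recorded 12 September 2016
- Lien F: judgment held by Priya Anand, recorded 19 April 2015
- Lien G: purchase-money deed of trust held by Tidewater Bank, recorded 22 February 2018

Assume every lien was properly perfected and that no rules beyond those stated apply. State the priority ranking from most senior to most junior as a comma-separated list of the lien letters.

D, B, G, A, E, C, F

Effective dates: B's effective date is 21 March 2015, when work began; D's effective date is 17 January 2015, when work began; G missed the 21-day window (165 days after the deed), so its recording date stands.
By effective date, earliest first: D (17 January 2015), B (21 March 2015), F (19 April 2015), A (21 November 2015), E (12 September 2016), C (2 February 2017), G (22 February 2018).
F is senior to G before the subordination, so the two trade places.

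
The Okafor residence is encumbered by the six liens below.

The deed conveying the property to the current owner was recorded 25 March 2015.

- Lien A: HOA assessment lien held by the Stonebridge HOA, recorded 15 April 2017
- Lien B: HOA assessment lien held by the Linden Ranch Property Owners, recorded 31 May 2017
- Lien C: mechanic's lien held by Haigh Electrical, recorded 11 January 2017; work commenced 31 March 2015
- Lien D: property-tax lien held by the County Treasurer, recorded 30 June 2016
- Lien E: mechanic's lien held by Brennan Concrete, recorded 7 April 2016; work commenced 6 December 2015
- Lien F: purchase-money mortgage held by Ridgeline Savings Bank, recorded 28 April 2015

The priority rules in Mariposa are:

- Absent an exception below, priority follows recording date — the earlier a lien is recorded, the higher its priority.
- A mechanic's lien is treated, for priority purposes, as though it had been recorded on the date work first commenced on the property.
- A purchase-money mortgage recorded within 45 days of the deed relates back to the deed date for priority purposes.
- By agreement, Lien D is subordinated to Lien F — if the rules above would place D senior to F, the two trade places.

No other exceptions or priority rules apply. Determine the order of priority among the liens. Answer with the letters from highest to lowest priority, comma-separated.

F, C, E, D, A, B

Effective dates: C is treated as recorded 31 March 2015, the work-commencement date; E's effective date is 6 December 2015, when work began; F's effective date is the deed date, 25 March 2015.
Sorted by effective date: F (25 March 2015), C (31 March 2015), E (6 December 2015), D (30 June 2016), A (15 April 2017), B (31 May 2017).
Since D is not senior to F, the subordination leaves the order unchanged.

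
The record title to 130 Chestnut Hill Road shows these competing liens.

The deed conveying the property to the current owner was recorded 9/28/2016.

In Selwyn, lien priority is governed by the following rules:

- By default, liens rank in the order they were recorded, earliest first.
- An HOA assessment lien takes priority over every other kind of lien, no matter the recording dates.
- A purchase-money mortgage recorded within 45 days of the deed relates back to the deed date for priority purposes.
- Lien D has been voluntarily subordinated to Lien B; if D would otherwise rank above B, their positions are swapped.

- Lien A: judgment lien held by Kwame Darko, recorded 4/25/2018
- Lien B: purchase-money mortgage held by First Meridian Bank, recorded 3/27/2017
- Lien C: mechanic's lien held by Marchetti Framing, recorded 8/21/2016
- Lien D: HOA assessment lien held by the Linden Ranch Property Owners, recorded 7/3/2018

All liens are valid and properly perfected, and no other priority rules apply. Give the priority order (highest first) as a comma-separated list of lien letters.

First, effective dates: B was recorded 180 days after the deed, outside the 45-day window, so it keeps its recording date.
D, as an HOA assessment lien, has superpriority and ranks first.
Remaining liens by effective date: C (8/21/2016), B (3/27/2017), A (4/25/2018).
D is senior to B before the subordination, so the two trade places.

B, C, D, A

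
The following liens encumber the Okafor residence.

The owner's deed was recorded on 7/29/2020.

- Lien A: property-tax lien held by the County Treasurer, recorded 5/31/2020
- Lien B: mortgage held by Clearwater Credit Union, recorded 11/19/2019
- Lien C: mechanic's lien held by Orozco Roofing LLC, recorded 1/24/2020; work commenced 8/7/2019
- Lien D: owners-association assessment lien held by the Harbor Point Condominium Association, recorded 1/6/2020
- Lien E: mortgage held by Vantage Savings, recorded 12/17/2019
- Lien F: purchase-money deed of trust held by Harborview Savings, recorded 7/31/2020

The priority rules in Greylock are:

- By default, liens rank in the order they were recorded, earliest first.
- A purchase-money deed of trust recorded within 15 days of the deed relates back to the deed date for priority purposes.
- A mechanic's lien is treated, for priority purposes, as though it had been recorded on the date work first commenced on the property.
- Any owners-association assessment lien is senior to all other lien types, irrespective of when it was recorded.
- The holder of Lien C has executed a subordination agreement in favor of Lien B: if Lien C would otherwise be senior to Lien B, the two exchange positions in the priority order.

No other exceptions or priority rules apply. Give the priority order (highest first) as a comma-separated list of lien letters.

D, B, C, E, A, F

Effective dates after the stated exceptions: C's effective date is 8/7/2019, when work began; F relates back to the deed date 7/29/2020.
D is an owners-association assessment lien, so it outranks all other liens regardless of date.
Among the remaining liens, by effective date: C (8/7/2019), B (11/19/2019), E (12/17/2019), A (5/31/2020), F (7/29/2020).
Because C would otherwise rank above B, the subordination swaps them.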